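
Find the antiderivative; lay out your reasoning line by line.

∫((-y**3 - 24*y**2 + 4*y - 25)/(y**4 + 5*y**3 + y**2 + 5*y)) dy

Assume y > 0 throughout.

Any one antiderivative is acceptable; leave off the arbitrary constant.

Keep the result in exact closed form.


Step 1. Decompose ∫((-y**3 - 24*y**2 + 4*y - 25)/(y**4 + 5*y**3 + y**2 + 5*y)) dy by partial fractions, (-y**3 - 24*y**2 + 4*y - 25)/(y**4 + 5*y**3 + y**2 + 5*y) = 1/(y**2 + 1) + 4/(y + 5) - 5/y: now ∫(-5/y) dy + ∫(4/(y + 5)) dy + ∫(1/(y**2 + 1)) dy.
Step 2. Evaluate the standard form [assuming y > 0]: now -5*log(y) + ∫(4/(y + 5)) dy + ∫(1/(y**2 + 1)) dy.
Step 3. Evaluate the standard form [assuming y > -5]: now -5*log(y) + 4*log(y + 5) + ∫(1/(y**2 + 1)) dy.
Step 4. Evaluate the standard form: now -5*log(y) + 4*log(y + 5) + atan(y).
Answer: -5*log(y) + 4*log(y + 5) + atan(y).


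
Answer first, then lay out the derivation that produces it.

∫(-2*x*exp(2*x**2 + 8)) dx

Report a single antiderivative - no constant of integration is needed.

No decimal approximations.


The answer is -exp(2*x**2 + 8)/2.
Step 1. Substitute u = x**2 + 4, turning ∫(-2*x*exp(2*x**2 + 8)) dx into ∫(-exp(2*u)) du: now ∫(-exp(2*u)) du.
Step 2. Evaluate the standard form: now -exp(2*u)/2.
Step 3. Substitute back u = x**2 + 4: now -exp(2*x**2 + 8)/2.
Answer: -exp(2*x**2 + 8)/2.


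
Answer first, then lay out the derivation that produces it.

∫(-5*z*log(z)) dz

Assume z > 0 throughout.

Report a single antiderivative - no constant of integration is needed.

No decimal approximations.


The answer is -5*z**2*log(z)/2 + 5*z**2/4.
Step 1. Integrate ∫(-5*z*log(z)) dz by parts with u = log(z), dv = (-5*z) dz, so v = -5*z**2/2 [assuming z > 0]: now -5*z**2*log(z)/2 + ∫(5*z/2) dz.
Step 2. Evaluate the standard form: now -5*z**2*log(z)/2 + 5*z**2/4.
Answer: -5*z**2*log(z)/2 + 5*z**2/4.


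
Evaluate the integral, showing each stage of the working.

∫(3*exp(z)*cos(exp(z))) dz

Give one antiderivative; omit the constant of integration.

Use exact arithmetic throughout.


Step 1. Substitute u = exp(z), turning ∫(3*exp(z)*cos(exp(z))) dz into ∫(3*cos(u)) du: now ∫(3*cos(u)) du.
Step 2. Evaluate the standard form: now 3*sin(u).
Step 3. Substitute back u = exp(z): now 3*sin(exp(z)).
Answer: 3*sin(exp(z)).


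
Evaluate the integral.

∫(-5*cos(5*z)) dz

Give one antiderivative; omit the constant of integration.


Answer: -sin(5*z).


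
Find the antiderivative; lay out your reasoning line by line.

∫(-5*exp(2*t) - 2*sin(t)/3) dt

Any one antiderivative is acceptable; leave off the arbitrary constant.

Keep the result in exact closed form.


Step 1. Rewrite: now ∫(-5*exp(2*t)) dt + ∫(-2*sin(t)/3) dt.
Step 2. Evaluate the standard form: now -5*exp(2*t)/2 + ∫(-2*sin(t)/3) dt.
Step 3. Evaluate the standard form: now -5*exp(2*t)/2 + 2*cos(t)/3.
Answer: -5*exp(2*t)/2 + 2*cos(t)/3.


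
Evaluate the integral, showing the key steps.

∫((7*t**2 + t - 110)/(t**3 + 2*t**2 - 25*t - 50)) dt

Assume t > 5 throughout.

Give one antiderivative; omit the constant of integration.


Step 1. Decompose ∫((7*t**2 + t - 110)/(t**3 + 2*t**2 - 25*t - 50)) dt by partial fractions, (7*t**2 + t - 110)/(t**3 + 2*t**2 - 25*t - 50) = 2/(t + 5) + 4/(t + 2) + 1/(t - 5): now ∫(1/(t - 5)) dt + ∫(4/(t + 2)) dt + ∫(2/(t + 5)) dt.
Step 2. Evaluate the standard form [assuming t > -5]: now 2*log(t + 5) + ∫(1/(t - 5)) dt + ∫(4/(t + 2)) dt.
Step 3. Evaluate the standard form [assuming t > -2]: now 4*log(t + 2) + 2*log(t + 5) + ∫(1/(t - 5)) dt.
Step 4. Evaluate the standard form [assuming t > 5]: now log(t - 5) + 4*log(t + 2) + 2*log(t + 5).
Answer: log(t - 5) + 4*log(t + 2) + 2*log(t + 5).


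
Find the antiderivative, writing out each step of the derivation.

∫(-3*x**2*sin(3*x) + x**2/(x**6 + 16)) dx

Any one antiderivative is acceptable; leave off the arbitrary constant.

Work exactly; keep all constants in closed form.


Step 1. Rewrite: now ∫(x**2/(x**6 + 16)) dx + ∫(-3*x**2*sin(3*x)) dx.
Step 2. Substitute u = x**3, turning ∫(x**2/(x**6 + 16)) dx into ∫(1/(3*(u**2 + 16))) du: now ∫(-3*x**2*sin(3*x)) dx + ∫(1/(3*(u**2 + 16))) du.
Step 3. Evaluate the standard form: now atan(u/4)/12 + ∫(-3*x**2*sin(3*x)) dx.
Step 4. Substitute back u = x**3: now atan(x**3/4)/12 + ∫(-3*x**2*sin(3*x)) dx.
Step 5. Integrate ∫(-3*x**2*sin(3*x)) dx by parts with u = x**2, dv = (-3*sin(3*x)) dx, so v = cos(3*x): now x**2*cos(3*x) + atan(x**3/4)/12 + ∫(-2*x*cos(3*x)) dx.
Step 6. Integrate ∫(-2*x*cos(3*x)) dx by parts with u = x, dv = (-2*cos(3*x)) dx, so v = -2*sin(3*x)/3: now x**2*cos(3*x) - 2*x*sin(3*x)/3 + atan(x**3/4)/12 + ∫(2*sin(3*x)/3) dx.
Step 7. Evaluate the standard form: now x**2*cos(3*x) - 2*x*sin(3*x)/3 - 2*cos(3*x)/9 + atan(x**3/4)/12.
Answer: x**2*cos(3*x) - 2*x*sin(3*x)/3 - 2*cos(3*x)/9 + atan(x**3/4)/12.


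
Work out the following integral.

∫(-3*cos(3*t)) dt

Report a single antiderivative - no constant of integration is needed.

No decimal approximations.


Answer: -sin(3*t).


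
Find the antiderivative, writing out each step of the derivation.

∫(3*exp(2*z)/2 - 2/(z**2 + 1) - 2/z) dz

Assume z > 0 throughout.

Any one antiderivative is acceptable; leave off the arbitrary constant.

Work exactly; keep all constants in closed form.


Step 1. Rewrite: now ∫(-2/z) dz + ∫(-2/(z**2 + 1)) dz + ∫(3*exp(2*z)/2) dz.
Step 2. Evaluate the standard form [assuming z > 0]: now -2*log(z) + ∫(-2/(z**2 + 1)) dz + ∫(3*exp(2*z)/2) dz.
Step 3. Evaluate the standard form: now -2*log(z) - 2*atan(z) + ∫(3*exp(2*z)/2) dz.
Step 4. Evaluate the standard form: now 3*exp(2*z)/4 - 2*log(z) - 2*atan(z).
Answer: 3*exp(2*z)/4 - 2*log(z) - 2*atan(z).


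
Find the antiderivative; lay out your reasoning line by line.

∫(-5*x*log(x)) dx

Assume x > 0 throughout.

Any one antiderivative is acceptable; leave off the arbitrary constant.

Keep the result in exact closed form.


Step 1. Integrate ∫(-5*x*log(x)) dx by parts with u = log(x), dv = (-5*x) dx, so v = -5*x**2/2 [assuming x > 0]: now -5*x**2*log(x)/2 + ∫(5*x/2) dx.
Step 2. Evaluate the standard form: now -5*x**2*log(x)/2 + 5*x**2/4.
Answer: -5*x**2*log(x)/2 + 5*x**2/4.


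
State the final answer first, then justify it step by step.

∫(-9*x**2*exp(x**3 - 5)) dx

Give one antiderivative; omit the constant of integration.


The answer is -3*exp(x**3 - 5).
Step 1. Substitute u = x**3 - 5, turning ∫(-9*x**2*exp(x**3 - 5)) dx into ∫(-3*exp(u)) du: now ∫(-3*exp(u)) du.
Step 2. Evaluate the standard form: now -3*exp(u).
Step 3. Substitute back u = x**3 - 5: now -3*exp(x**3 - 5).
Answer: -3*exp(x**3 - 5).


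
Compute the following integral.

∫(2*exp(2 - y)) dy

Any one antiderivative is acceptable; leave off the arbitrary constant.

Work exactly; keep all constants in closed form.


Answer: -2*exp(2 - y).


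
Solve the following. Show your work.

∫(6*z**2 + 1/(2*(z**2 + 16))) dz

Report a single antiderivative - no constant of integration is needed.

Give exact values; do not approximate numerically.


Step 1. Rewrite: now ∫(6*z**2) dz + ∫(1/(2*(z**2 + 16))) dz.
Step 2. Evaluate the standard form: now atan(z/4)/8 + ∫(6*z**2) dz.
Step 3. Evaluate the standard form: now 2*z**3 + atan(z/4)/8.
Answer: 2*z**3 + atan(z/4)/8.


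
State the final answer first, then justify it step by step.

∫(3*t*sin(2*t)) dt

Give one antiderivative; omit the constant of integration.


The answer is -3*t*cos(2*t)/2 + 3*sin(2*t)/4.
Step 1. Integrate ∫(3*t*sin(2*t)) dt by parts with u = t, dv = (3*sin(2*t)) dt, so v = -3*cos(2*t)/2: now -3*t*cos(2*t)/2 + ∫(3*cos(2*t)/2) dt.
Step 2. Evaluate the standard form: now -3*t*cos(2*t)/2 + 3*sin(2*t)/4.
Answer: -3*t*cos(2*t)/2 + 3*sin(2*t)/4.


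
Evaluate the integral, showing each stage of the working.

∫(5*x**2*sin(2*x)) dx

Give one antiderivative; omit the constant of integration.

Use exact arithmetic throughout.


Step 1. Integrate ∫(5*x**2*sin(2*x)) dx by parts with u = x**2, dv = (5*sin(2*x)) dx, so v = -5*cos(2*x)/2: now -5*x**2*cos(2*x)/2 + ∫(5*x*cos(2*x)) dx.
Step 2. Integrate ∫(5*x*cos(2*x)) dx by parts with u = x, dv = (5*cos(2*x)) dx, so v = 5*sin(2*x)/2: now -5*x**2*cos(2*x)/2 + 5*x*sin(2*x)/2 + ∫(-5*sin(2*x)/2) dx.
Step 3. Evaluate the standard form: now -5*x**2*cos(2*x)/2 + 5*x*sin(2*x)/2 + 5*cos(2*x)/4.
Answer: -5*x**2*cos(2*x)/2 + 5*x*sin(2*x)/2 + 5*cos(2*x)/4.


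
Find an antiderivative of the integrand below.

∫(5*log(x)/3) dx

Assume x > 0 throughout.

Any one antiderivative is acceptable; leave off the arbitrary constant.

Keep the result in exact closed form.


Answer: 5*x*log(x)/3 - 5*x/3.


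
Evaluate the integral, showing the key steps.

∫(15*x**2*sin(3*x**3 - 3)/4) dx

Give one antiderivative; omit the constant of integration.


Step 1. Substitute u = x**3 - 1, turning ∫(15*x**2*sin(3*x**3 - 3)/4) dx into ∫(5*sin(3*u)/4) du: now ∫(5*sin(3*u)/4) du.
Step 2. Evaluate the standard form: now -5*cos(3*u)/12.
Step 3. Substitute back u = x**3 - 1: now -5*cos(3*x**3 - 3)/12.
Answer: -5*cos(3*x**3 - 3)/12.


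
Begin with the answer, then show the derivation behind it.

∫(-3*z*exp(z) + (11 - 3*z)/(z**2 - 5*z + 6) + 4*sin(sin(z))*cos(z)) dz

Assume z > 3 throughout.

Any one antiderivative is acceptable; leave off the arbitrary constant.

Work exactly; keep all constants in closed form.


The answer is -3*z*exp(z) + 3*exp(z) + 2*log(z - 3) - 5*log(z - 2) - 4*cos(sin(z)).
Step 1. Rewrite: now ∫(-3*z*exp(z)) dz + ∫((11 - 3*z)/(z**2 - 5*z + 6)) dz + ∫(4*sin(sin(z))*cos(z)) dz.
Step 2. Substitute u = sin(z), turning ∫(4*sin(sin(z))*cos(z)) dz into ∫(4*sin(u)) du: now ∫(-3*z*exp(z)) dz + ∫((11 - 3*z)/(z**2 - 5*z + 6)) dz + ∫(4*sin(u)) du.
Step 3. Evaluate the standard form: now -4*cos(u) + ∫(-3*z*exp(z)) dz + ∫((11 - 3*z)/(z**2 - 5*z + 6)) dz.
Step 4. Substitute back u = sin(z): now -4*cos(sin(z)) + ∫(-3*z*exp(z)) dz + ∫((11 - 3*z)/(z**2 - 5*z + 6)) dz.
Step 5. Decompose ∫((11 - 3*z)/(z**2 - 5*z + 6)) dz by partial fractions, (11 - 3*z)/(z**2 - 5*z + 6) = -5/(z - 2) + 2/(z - 3): now -4*cos(sin(z)) + ∫(-3*z*exp(z)) dz + ∫(2/(z - 3)) dz + ∫(-5/(z - 2)) dz.
Step 6. Evaluate the standard form [assuming z > 3]: now 2*log(z - 3) - 4*cos(sin(z)) + ∫(-3*z*exp(z)) dz + ∫(-5/(z - 2)) dz.
Step 7. Evaluate the standard form [assuming z > 2]: now 2*log(z - 3) - 5*log(z - 2) - 4*cos(sin(z)) + ∫(-3*z*exp(z)) dz.
Step 8. Integrate ∫(-3*z*exp(z)) dz by parts with u = z, dv = (-3*exp(z)) dz, so v = -3*exp(z): now -3*z*exp(z) + 2*log(z - 3) - 5*log(z - 2) - 4*cos(sin(z)) + ∫(3*exp(z)) dz.
Step 9. Evaluate the standard form: now -3*z*exp(z) + 3*exp(z) + 2*log(z - 3) - 5*log(z - 2) - 4*cos(sin(z)).
Answer: -3*z*exp(z) + 3*exp(z) + 2*log(z - 3) - 5*log(z - 2) - 4*cos(sin(z)).


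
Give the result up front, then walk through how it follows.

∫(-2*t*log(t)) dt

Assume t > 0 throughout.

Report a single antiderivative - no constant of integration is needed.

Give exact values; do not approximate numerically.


The answer is -t**2*log(t) + t**2/2.
Step 1. Integrate ∫(-2*t*log(t)) dt by parts with u = log(t), dv = (-2*t) dt, so v = -t**2 [assuming t > 0]: now -t**2*log(t) + ∫(t) dt.
Step 2. Evaluate the standard form: now -t**2*log(t) + t**2/2.
Answer: -t**2*log(t) + t**2/2.


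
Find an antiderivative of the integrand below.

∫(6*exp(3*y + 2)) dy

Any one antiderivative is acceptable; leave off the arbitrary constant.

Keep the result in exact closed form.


Answer: 2*exp(3*y + 2).


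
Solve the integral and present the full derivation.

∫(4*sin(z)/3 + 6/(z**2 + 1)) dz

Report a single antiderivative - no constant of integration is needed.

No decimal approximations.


Step 1. Rewrite: now ∫(6/(z**2 + 1)) dz + ∫(4*sin(z)/3) dz.
Step 2. Evaluate the standard form: now 6*atan(z) + ∫(4*sin(z)/3) dz.
Step 3. Evaluate the standard form: now -4*cos(z)/3 + 6*atan(z).
Answer: -4*cos(z)/3 + 6*atan(z).


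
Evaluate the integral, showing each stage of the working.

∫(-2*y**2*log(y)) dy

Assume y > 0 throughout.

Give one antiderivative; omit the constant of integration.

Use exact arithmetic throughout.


Step 1. Integrate ∫(-2*y**2*log(y)) dy by parts with u = log(y), dv = (-2*y**2) dy, so v = -2*y**3/3 [assuming y > 0]: now -2*y**3*log(y)/3 + ∫(2*y**2/3) dy.
Step 2. Evaluate the standard form: now -2*y**3*log(y)/3 + 2*y**3/9.
Answer: -2*y**3*log(y)/3 + 2*y**3/9.


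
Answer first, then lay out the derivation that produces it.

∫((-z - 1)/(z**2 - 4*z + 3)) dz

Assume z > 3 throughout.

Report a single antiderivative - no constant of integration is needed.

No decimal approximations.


The answer is -2*log(z - 3) + log(z - 1).
Step 1. Decompose ∫((-z - 1)/(z**2 - 4*z + 3)) dz by partial fractions, (-z - 1)/(z**2 - 4*z + 3) = 1/(z - 1) - 2/(z - 3): now ∫(-2/(z - 3)) dz + ∫(1/(z - 1)) dz.
Step 2. Evaluate the standard form [assuming z > 1]: now log(z - 1) + ∫(-2/(z - 3)) dz.
Step 3. Evaluate the standard form [assuming z > 3]: now -2*log(z - 3) + log(z - 1).
Answer: -2*log(z - 3) + log(z - 1).


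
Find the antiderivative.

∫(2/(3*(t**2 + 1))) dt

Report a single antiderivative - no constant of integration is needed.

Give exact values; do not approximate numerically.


Answer: 2*atan(t)/3.


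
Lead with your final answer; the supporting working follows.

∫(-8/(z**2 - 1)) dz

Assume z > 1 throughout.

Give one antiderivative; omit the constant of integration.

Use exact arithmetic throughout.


The answer is -4*log(z - 1) + 4*log(z + 1).
Step 1. Decompose ∫(-8/(z**2 - 1)) dz by partial fractions, -8/(z**2 - 1) = 4/(z + 1) - 4/(z - 1): now ∫(-4/(z - 1)) dz + ∫(4/(z + 1)) dz.
Step 2. Evaluate the standard form [assuming z > 1]: now -4*log(z - 1) + ∫(4/(z + 1)) dz.
Step 3. Evaluate the standard form [assuming z > -1]: now -4*log(z - 1) + 4*log(z + 1).
Answer: -4*log(z - 1) + 4*log(z + 1).


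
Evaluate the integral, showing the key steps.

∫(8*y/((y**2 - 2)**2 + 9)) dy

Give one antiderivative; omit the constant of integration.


Step 1. Substitute u = y**2 - 2, turning ∫(8*y/((y**2 - 2)**2 + 9)) dy into ∫(4/(u**2 + 9)) du: now ∫(4/(u**2 + 9)) du.
Step 2. Evaluate the standard form: now 4*atan(u/3)/3.
Step 3. Substitute back u = y**2 - 2: now 4*atan(y**2/3 - 2/3)/3.
Answer: 4*atan(y**2/3 - 2/3)/3.


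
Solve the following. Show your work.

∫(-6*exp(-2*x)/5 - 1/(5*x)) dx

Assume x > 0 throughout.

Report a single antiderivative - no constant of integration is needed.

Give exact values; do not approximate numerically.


Step 1. Rewrite: now ∫(-1/(5*x)) dx + ∫(-6*exp(-2*x)/5) dx.
Step 2. Evaluate the standard form [assuming x > 0]: now -log(x)/5 + ∫(-6*exp(-2*x)/5) dx.
Step 3. Evaluate the standard form: now -log(x)/5 + 3*exp(-2*x)/5.
Answer: -log(x)/5 + 3*exp(-2*x)/5.


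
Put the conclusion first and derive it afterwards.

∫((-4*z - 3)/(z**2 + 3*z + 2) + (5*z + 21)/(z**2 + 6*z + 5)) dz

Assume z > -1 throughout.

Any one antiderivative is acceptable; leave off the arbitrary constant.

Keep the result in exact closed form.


The answer is 5*log(z + 1) - 5*log(z + 2) + log(z + 5).
Step 1. Rewrite: now ∫((-4*z - 3)/(z**2 + 3*z + 2)) dz + ∫((5*z + 21)/(z**2 + 6*z + 5)) dz.
Step 2. Decompose ∫((5*z + 21)/(z**2 + 6*z + 5)) dz by partial fractions, (5*z + 21)/(z**2 + 6*z + 5) = 1/(z + 5) + 4/(z + 1): now ∫((-4*z - 3)/(z**2 + 3*z + 2)) dz + ∫(4/(z + 1)) dz + ∫(1/(z + 5)) dz.
Step 3. Evaluate the standard form [assuming z > -1]: now 4*log(z + 1) + ∫((-4*z - 3)/(z**2 + 3*z + 2)) dz + ∫(1/(z + 5)) dz.
Step 4. Evaluate the standard form [assuming z > -5]: now 4*log(z + 1) + log(z + 5) + ∫((-4*z - 3)/(z**2 + 3*z + 2)) dz.
Step 5. Decompose ∫((-4*z - 3)/(z**2 + 3*z + 2)) dz by partial fractions, (-4*z - 3)/(z**2 + 3*z + 2) = -5/(z + 2) + 1/(z + 1): now 4*log(z + 1) + log(z + 5) + ∫(1/(z + 1)) dz + ∫(-5/(z + 2)) dz.
Step 6. Evaluate the standard form [assuming z > -1]: now 5*log(z + 1) + log(z + 5) + ∫(-5/(z + 2)) dz.
Step 7. Evaluate the standard form [assuming z > -2]: now 5*log(z + 1) - 5*log(z + 2) + log(z + 5).
Answer: 5*log(z + 1) - 5*log(z + 2) + log(z + 5).


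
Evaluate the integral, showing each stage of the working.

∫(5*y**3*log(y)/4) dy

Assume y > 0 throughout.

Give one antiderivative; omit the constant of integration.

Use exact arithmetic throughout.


Step 1. Integrate ∫(5*y**3*log(y)/4) dy by parts with u = log(y), dv = (5*y**3/4) dy, so v = 5*y**4/16 [assuming y > 0]: now 5*y**4*log(y)/16 + ∫(-5*y**3/16) dy.
Step 2. Evaluate the standard form: now 5*y**4*log(y)/16 - 5*y**4/64.
Answer: 5*y**4*log(y)/16 - 5*y**4/64.


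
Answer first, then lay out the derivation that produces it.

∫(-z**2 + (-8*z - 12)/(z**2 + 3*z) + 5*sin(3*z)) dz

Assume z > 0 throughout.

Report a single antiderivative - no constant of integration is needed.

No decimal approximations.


The answer is -z**3/3 - 4*log(z) - 4*log(z + 3) - 5*cos(3*z)/3.
Step 1. Rewrite: now ∫(-z**2) dz + ∫((-8*z - 12)/(z**2 + 3*z)) dz + ∫(5*sin(3*z)) dz.
Step 2. Evaluate the standard form: now -5*cos(3*z)/3 + ∫(-z**2) dz + ∫((-8*z - 12)/(z**2 + 3*z)) dz.
Step 3. Evaluate the standard form: now -z**3/3 - 5*cos(3*z)/3 + ∫((-8*z - 12)/(z**2 + 3*z)) dz.
Step 4. Decompose ∫((-8*z - 12)/(z**2 + 3*z)) dz by partial fractions, (-8*z - 12)/(z**2 + 3*z) = -4/(z + 3) - 4/z: now -z**3/3 - 5*cos(3*z)/3 + ∫(-4/z) dz + ∫(-4/(z + 3)) dz.
Step 5. Evaluate the standard form [assuming z > 0]: now -z**3/3 - 4*log(z) - 5*cos(3*z)/3 + ∫(-4/(z + 3)) dz.
Step 6. Evaluate the standard form [assuming z > -3]: now -z**3/3 - 4*log(z) - 4*log(z + 3) - 5*cos(3*z)/3.
Answer: -z**3/3 - 4*log(z) - 4*log(z + 3) - 5*cos(3*z)/3.


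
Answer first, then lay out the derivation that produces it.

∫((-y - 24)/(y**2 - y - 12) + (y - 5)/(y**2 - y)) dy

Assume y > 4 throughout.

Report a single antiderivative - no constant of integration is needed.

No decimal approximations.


The answer is 5*log(y) - 4*log(y - 4) - 4*log(y - 1) + 3*log(y + 3).
Step 1. Rewrite: now ∫((-y - 24)/(y**2 - y - 12)) dy + ∫((y - 5)/(y**2 - y)) dy.
Step 2. Decompose ∫((y - 5)/(y**2 - y)) dy by partial fractions, (y - 5)/(y**2 - y) = -4/(y - 1) + 5/y: now ∫(5/y) dy + ∫((-y - 24)/(y**2 - y - 12)) dy + ∫(-4/(y - 1)) dy.
Step 3. Evaluate the standard form [assuming y > 1]: now -4*log(y - 1) + ∫(5/y) dy + ∫((-y - 24)/(y**2 - y - 12)) dy.
Step 4. Evaluate the standard form [assuming y > 0]: now 5*log(y) - 4*log(y - 1) + ∫((-y - 24)/(y**2 - y - 12)) dy.
Step 5. Decompose ∫((-y - 24)/(y**2 - y - 12)) dy by partial fractions, (-y - 24)/(y**2 - y - 12) = 3/(y + 3) - 4/(y - 4): now 5*log(y) - 4*log(y - 1) + ∫(-4/(y - 4)) dy + ∫(3/(y + 3)) dy.
Step 6. Evaluate the standard form [assuming y > 4]: now 5*log(y) - 4*log(y - 4) - 4*log(y - 1) + ∫(3/(y + 3)) dy.
Step 7. Evaluate the standard form [assuming y > -3]: now 5*log(y) - 4*log(y - 4) - 4*log(y - 1) + 3*log(y + 3).
Answer: 5*log(y) - 4*log(y - 4) - 4*log(y - 1) + 3*log(y + 3).


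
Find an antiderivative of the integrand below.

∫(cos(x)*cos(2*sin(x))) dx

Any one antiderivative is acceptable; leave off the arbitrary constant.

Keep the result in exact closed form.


Answer: sin(2*sin(x))/2.


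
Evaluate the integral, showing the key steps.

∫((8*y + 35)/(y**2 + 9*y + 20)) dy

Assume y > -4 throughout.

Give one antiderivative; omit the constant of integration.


Step 1. Decompose ∫((8*y + 35)/(y**2 + 9*y + 20)) dy by partial fractions, (8*y + 35)/(y**2 + 9*y + 20) = 5/(y + 5) + 3/(y + 4): now ∫(3/(y + 4)) dy + ∫(5/(y + 5)) dy.
Step 2. Evaluate the standard form [assuming y > -4]: now 3*log(y + 4) + ∫(5/(y + 5)) dy.
Step 3. Evaluate the standard form [assuming y > -5]: now 3*log(y + 4) + 5*log(y + 5).
Answer: 3*log(y + 4) + 5*log(y + 5).


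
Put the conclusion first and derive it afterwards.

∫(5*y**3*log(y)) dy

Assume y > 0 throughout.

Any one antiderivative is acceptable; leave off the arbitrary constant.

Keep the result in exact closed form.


The answer is 5*y**4*log(y)/4 - 5*y**4/16.
Step 1. Integrate ∫(5*y**3*log(y)) dy by parts with u = log(y), dv = (5*y**3) dy, so v = 5*y**4/4 [assuming y > 0]: now 5*y**4*log(y)/4 + ∫(-5*y**3/4) dy.
Step 2. Evaluate the standard form: now 5*y**4*log(y)/4 - 5*y**4/16.
Answer: 5*y**4*log(y)/4 - 5*y**4/16.


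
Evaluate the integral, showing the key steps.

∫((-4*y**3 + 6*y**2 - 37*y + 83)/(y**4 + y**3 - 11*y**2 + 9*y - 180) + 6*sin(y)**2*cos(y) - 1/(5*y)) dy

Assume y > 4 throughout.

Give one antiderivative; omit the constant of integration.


Step 1. Rewrite: now ∫(-1/(5*y)) dy + ∫((-4*y**3 + 6*y**2 - 37*y + 83)/(y**4 + y**3 - 11*y**2 + 9*y - 180)) dy + ∫(6*sin(y)**2*cos(y)) dy.
Step 2. Evaluate the standard form [assuming y > 0]: now -log(y)/5 + ∫((-4*y**3 + 6*y**2 - 37*y + 83)/(y**4 + y**3 - 11*y**2 + 9*y - 180)) dy + ∫(6*sin(y)**2*cos(y)) dy.
Step 3. Substitute u = sin(y), turning ∫(6*sin(y)**2*cos(y)) dy into ∫(6*u**2) du: now -log(y)/5 + ∫(6*u**2) du + ∫((-4*y**3 + 6*y**2 - 37*y + 83)/(y**4 + y**3 - 11*y**2 + 9*y - 180)) dy.
Step 4. Evaluate the standard form: now 2*u**3 - log(y)/5 + ∫((-4*y**3 + 6*y**2 - 37*y + 83)/(y**4 + y**3 - 11*y**2 + 9*y - 180)) dy.
Step 5. Substitute back u = sin(y): now -log(y)/5 + 2*sin(y)**3 + ∫((-4*y**3 + 6*y**2 - 37*y + 83)/(y**4 + y**3 - 11*y**2 + 9*y - 180)) dy.
Step 6. Decompose ∫((-4*y**3 + 6*y**2 - 37*y + 83)/(y**4 + y**3 - 11*y**2 + 9*y - 180)) dy by partial fractions, (-4*y**3 + 6*y**2 - 37*y + 83)/(y**4 + y**3 - 11*y**2 + 9*y - 180) = -1/(y**2 + 9) - 3/(y + 5) - 1/(y - 4): now -log(y)/5 + 2*sin(y)**3 + ∫(-1/(y - 4)) dy + ∫(-3/(y + 5)) dy + ∫(-1/(y**2 + 9)) dy.
Step 7. Evaluate the standard form [assuming y > -5]: now -log(y)/5 - 3*log(y + 5) + 2*sin(y)**3 + ∫(-1/(y - 4)) dy + ∫(-1/(y**2 + 9)) dy.
Step 8. Evaluate the standard form [assuming y > 4]: now -log(y)/5 - log(y - 4) - 3*log(y + 5) + 2*sin(y)**3 + ∫(-1/(y**2 + 9)) dy.
Step 9. Evaluate the standard form: now -log(y)/5 - log(y - 4) - 3*log(y + 5) + 2*sin(y)**3 - atan(y/3)/3.
Answer: -log(y)/5 - log(y - 4) - 3*log(y + 5) + 2*sin(y)**3 - atan(y/3)/3.


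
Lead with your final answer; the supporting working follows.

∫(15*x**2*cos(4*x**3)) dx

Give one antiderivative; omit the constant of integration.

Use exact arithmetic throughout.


The answer is 5*sin(4*x**3)/4.
Step 1. Substitute u = x**3, turning ∫(15*x**2*cos(4*x**3)) dx into ∫(5*cos(4*u)) du: now ∫(5*cos(4*u)) du.
Step 2. Evaluate the standard form: now 5*sin(4*u)/4.
Step 3. Substitute back u = x**3: now 5*sin(4*x**3)/4.
Answer: 5*sin(4*x**3)/4.


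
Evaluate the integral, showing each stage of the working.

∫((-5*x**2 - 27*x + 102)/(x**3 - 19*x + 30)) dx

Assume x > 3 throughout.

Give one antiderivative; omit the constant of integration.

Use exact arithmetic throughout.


Step 1. Decompose ∫((-5*x**2 - 27*x + 102)/(x**3 - 19*x + 30)) dx by partial fractions, (-5*x**2 - 27*x + 102)/(x**3 - 19*x + 30) = 2/(x + 5) - 4/(x - 2) - 3/(x - 3): now ∫(-3/(x - 3)) dx + ∫(-4/(x - 2)) dx + ∫(2/(x + 5)) dx.
Step 2. Evaluate the standard form [assuming x > 2]: now -4*log(x - 2) + ∫(-3/(x - 3)) dx + ∫(2/(x + 5)) dx.
Step 3. Evaluate the standard form [assuming x > 3]: now -3*log(x - 3) - 4*log(x - 2) + ∫(2/(x + 5)) dx.
Step 4. Evaluate the standard form [assuming x > -5]: now -3*log(x - 3) - 4*log(x - 2) + 2*log(x + 5).
Answer: -3*log(x - 3) - 4*log(x - 2) + 2*log(x + 5).


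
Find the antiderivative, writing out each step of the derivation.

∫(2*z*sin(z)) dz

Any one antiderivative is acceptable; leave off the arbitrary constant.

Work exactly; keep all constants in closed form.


Step 1. Integrate ∫(2*z*sin(z)) dz by parts with u = z, dv = (2*sin(z)) dz, so v = -2*cos(z): now -2*z*cos(z) + ∫(2*cos(z)) dz.
Step 2. Evaluate the standard form: now -2*z*cos(z) + 2*sin(z).
Answer: -2*z*cos(z) + 2*sin(z).


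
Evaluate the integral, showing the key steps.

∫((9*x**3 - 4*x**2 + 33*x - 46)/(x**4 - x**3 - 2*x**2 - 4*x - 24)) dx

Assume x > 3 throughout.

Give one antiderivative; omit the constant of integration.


Step 1. Decompose ∫((9*x**3 - 4*x**2 + 33*x - 46)/(x**4 - x**3 - 2*x**2 - 4*x - 24)) dx by partial fractions, (9*x**3 - 4*x**2 + 33*x - 46)/(x**4 - x**3 - 2*x**2 - 4*x - 24) = 3/(x**2 + 4) + 5/(x + 2) + 4/(x - 3): now ∫(4/(x - 3)) dx + ∫(5/(x + 2)) dx + ∫(3/(x**2 + 4)) dx.
Step 2. Evaluate the standard form [assuming x > 3]: now 4*log(x - 3) + ∫(5/(x + 2)) dx + ∫(3/(x**2 + 4)) dx.
Step 3. Evaluate the standard form [assuming x > -2]: now 4*log(x - 3) + 5*log(x + 2) + ∫(3/(x**2 + 4)) dx.
Step 4. Evaluate the standard form: now 4*log(x - 3) + 5*log(x + 2) + 3*atan(x/2)/2.
Answer: 4*log(x - 3) + 5*log(x + 2) + 3*atan(x/2)/2.


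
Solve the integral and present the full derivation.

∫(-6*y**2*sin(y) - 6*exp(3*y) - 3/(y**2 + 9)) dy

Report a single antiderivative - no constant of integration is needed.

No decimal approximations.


Step 1. Rewrite: now ∫(-6*y**2*sin(y)) dy + ∫(-3/(y**2 + 9)) dy + ∫(-6*exp(3*y)) dy.
Step 2. Integrate ∫(-6*y**2*sin(y)) dy by parts with u = y**2, dv = (-6*sin(y)) dy, so v = 6*cos(y): now 6*y**2*cos(y) + ∫(-12*y*cos(y)) dy + ∫(-3/(y**2 + 9)) dy + ∫(-6*exp(3*y)) dy.
Step 3. Integrate ∫(-12*y*cos(y)) dy by parts with u = y, dv = (-12*cos(y)) dy, so v = -12*sin(y): now 6*y**2*cos(y) - 12*y*sin(y) + ∫(-3/(y**2 + 9)) dy + ∫(-6*exp(3*y)) dy + ∫(12*sin(y)) dy.
Step 4. Evaluate the standard form: now 6*y**2*cos(y) - 12*y*sin(y) - 12*cos(y) + ∫(-3/(y**2 + 9)) dy + ∫(-6*exp(3*y)) dy.
Step 5. Evaluate the standard form: now 6*y**2*cos(y) - 12*y*sin(y) - 2*exp(3*y) - 12*cos(y) + ∫(-3/(y**2 + 9)) dy.
Step 6. Evaluate the standard form: now 6*y**2*cos(y) - 12*y*sin(y) - 2*exp(3*y) - 12*cos(y) - atan(y/3).
Answer: 6*y**2*cos(y) - 12*y*sin(y) - 2*exp(3*y) - 12*cos(y) - atan(y/3).


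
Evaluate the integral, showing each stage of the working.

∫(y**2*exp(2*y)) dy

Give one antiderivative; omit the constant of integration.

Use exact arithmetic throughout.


Step 1. Integrate ∫(y**2*exp(2*y)) dy by parts with u = y**2, dv = (exp(2*y)) dy, so v = exp(2*y)/2: now y**2*exp(2*y)/2 + ∫(-y*exp(2*y)) dy.
Step 2. Integrate ∫(-y*exp(2*y)) dy by parts with u = y, dv = (-exp(2*y)) dy, so v = -exp(2*y)/2: now y**2*exp(2*y)/2 - y*exp(2*y)/2 + ∫(exp(2*y)/2) dy.
Step 3. Evaluate the standard form: now y**2*exp(2*y)/2 - y*exp(2*y)/2 + exp(2*y)/4.
Answer: y**2*exp(2*y)/2 - y*exp(2*y)/2 + exp(2*y)/4.


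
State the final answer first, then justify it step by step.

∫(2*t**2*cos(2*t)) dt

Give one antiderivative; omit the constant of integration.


The answer is t**2*sin(2*t) + t*cos(2*t) - sin(2*t)/2.
Step 1. Integrate ∫(2*t**2*cos(2*t)) dt by parts with u = t**2, dv = (2*cos(2*t)) dt, so v = sin(2*t): now t**2*sin(2*t) + ∫(-2*t*sin(2*t)) dt.
Step 2. Integrate ∫(-2*t*sin(2*t)) dt by parts with u = t, dv = (-2*sin(2*t)) dt, so v = cos(2*t): now t**2*sin(2*t) + t*cos(2*t) + ∫(-cos(2*t)) dt.
Step 3. Evaluate the standard form: now t**2*sin(2*t) + t*cos(2*t) - sin(2*t)/2.
Answer: t**2*sin(2*t) + t*cos(2*t) - sin(2*t)/2.


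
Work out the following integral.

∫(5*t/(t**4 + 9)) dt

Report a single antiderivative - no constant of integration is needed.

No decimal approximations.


Answer: 5*atan(t**2/3)/6.


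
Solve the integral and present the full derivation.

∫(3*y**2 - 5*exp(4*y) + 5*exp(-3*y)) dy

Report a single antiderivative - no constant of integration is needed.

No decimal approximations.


Step 1. Rewrite: now ∫(3*y**2) dy + ∫(5*exp(-3*y)) dy + ∫(-5*exp(4*y)) dy.
Step 2. Evaluate the standard form: now -5*exp(4*y)/4 + ∫(3*y**2) dy + ∫(5*exp(-3*y)) dy.
Step 3. Evaluate the standard form: now y**3 - 5*exp(4*y)/4 + ∫(5*exp(-3*y)) dy.
Step 4. Evaluate the standard form: now y**3 - 5*exp(4*y)/4 - 5*exp(-3*y)/3.
Answer: y**3 - 5*exp(4*y)/4 - 5*exp(-3*y)/3.


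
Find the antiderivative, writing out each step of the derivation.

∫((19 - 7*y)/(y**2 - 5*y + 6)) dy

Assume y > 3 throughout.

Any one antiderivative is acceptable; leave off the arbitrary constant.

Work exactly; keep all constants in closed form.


Step 1. Decompose ∫((19 - 7*y)/(y**2 - 5*y + 6)) dy by partial fractions, (19 - 7*y)/(y**2 - 5*y + 6) = -5/(y - 2) - 2/(y - 3): now ∫(-2/(y - 3)) dy + ∫(-5/(y - 2)) dy.
Step 2. Evaluate the standard form [assuming y > 2]: now -5*log(y - 2) + ∫(-2/(y - 3)) dy.
Step 3. Evaluate the standard form [assuming y > 3]: now -2*log(y - 3) - 5*log(y - 2).
Answer: -2*log(y - 3) - 5*log(y - 2).


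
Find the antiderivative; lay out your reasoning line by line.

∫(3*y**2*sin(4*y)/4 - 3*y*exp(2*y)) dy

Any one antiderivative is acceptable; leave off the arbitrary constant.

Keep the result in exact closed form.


Step 1. Rewrite: now ∫(-3*y*exp(2*y)) dy + ∫(3*y**2*sin(4*y)/4) dy.
Step 2. Integrate ∫(3*y**2*sin(4*y)/4) dy by parts with u = y**2, dv = (3*sin(4*y)/4) dy, so v = -3*cos(4*y)/16: now -3*y**2*cos(4*y)/16 + ∫(-3*y*exp(2*y)) dy + ∫(3*y*cos(4*y)/8) dy.
Step 3. Integrate ∫(3*y*cos(4*y)/8) dy by parts with u = y, dv = (3*cos(4*y)/8) dy, so v = 3*sin(4*y)/32: now -3*y**2*cos(4*y)/16 + 3*y*sin(4*y)/32 + ∫(-3*y*exp(2*y)) dy + ∫(-3*sin(4*y)/32) dy.
Step 4. Evaluate the standard form: now -3*y**2*cos(4*y)/16 + 3*y*sin(4*y)/32 + 3*cos(4*y)/128 + ∫(-3*y*exp(2*y)) dy.
Step 5. Integrate ∫(-3*y*exp(2*y)) dy by parts with u = y, dv = (-3*exp(2*y)) dy, so v = -3*exp(2*y)/2: now -3*y**2*cos(4*y)/16 - 3*y*exp(2*y)/2 + 3*y*sin(4*y)/32 + 3*cos(4*y)/128 + ∫(3*exp(2*y)/2) dy.
Step 6. Evaluate the standard form: now -3*y**2*cos(4*y)/16 - 3*y*exp(2*y)/2 + 3*y*sin(4*y)/32 + 3*exp(2*y)/4 + 3*cos(4*y)/128.
Answer: -3*y**2*cos(4*y)/16 - 3*y*exp(2*y)/2 + 3*y*sin(4*y)/32 + 3*exp(2*y)/4 + 3*cos(4*y)/128.


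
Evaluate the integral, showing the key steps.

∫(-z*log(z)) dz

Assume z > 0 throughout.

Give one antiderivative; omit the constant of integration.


Step 1. Integrate ∫(-z*log(z)) dz by parts with u = log(z), dv = (-z) dz, so v = -z**2/2 [assuming z > 0]: now -z**2*log(z)/2 + ∫(z/2) dz.
Step 2. Evaluate the standard form: now -z**2*log(z)/2 + z**2/4.
Answer: -z**2*log(z)/2 + z**2/4.


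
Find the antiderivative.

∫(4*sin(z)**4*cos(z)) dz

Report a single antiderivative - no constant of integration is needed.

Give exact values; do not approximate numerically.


Answer: 4*sin(z)**5/5.


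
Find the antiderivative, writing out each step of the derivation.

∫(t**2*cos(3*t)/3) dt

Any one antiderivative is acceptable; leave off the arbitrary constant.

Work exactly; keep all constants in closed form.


Step 1. Integrate ∫(t**2*cos(3*t)/3) dt by parts with u = t**2, dv = (cos(3*t)/3) dt, so v = sin(3*t)/9: now t**2*sin(3*t)/9 + ∫(-2*t*sin(3*t)/9) dt.
Step 2. Integrate ∫(-2*t*sin(3*t)/9) dt by parts with u = t, dv = (-2*sin(3*t)/9) dt, so v = 2*cos(3*t)/27: now t**2*sin(3*t)/9 + 2*t*cos(3*t)/27 + ∫(-2*cos(3*t)/27) dt.
Step 3. Evaluate the standard form: now t**2*sin(3*t)/9 + 2*t*cos(3*t)/27 - 2*sin(3*t)/81.
Answer: t**2*sin(3*t)/9 + 2*t*cos(3*t)/27 - 2*sin(3*t)/81.


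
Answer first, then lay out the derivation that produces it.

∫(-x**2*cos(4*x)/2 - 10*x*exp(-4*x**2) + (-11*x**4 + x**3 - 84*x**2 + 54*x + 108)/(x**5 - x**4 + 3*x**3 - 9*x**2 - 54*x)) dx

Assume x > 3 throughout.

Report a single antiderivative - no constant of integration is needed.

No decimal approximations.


The answer is -x**2*sin(4*x)/8 - x*cos(4*x)/16 - 2*log(x) - 5*log(x - 3) - 4*log(x + 2) + sin(4*x)/64 - atan(x/3) + 5*exp(-4*x**2)/4.
Step 1. Rewrite: now ∫(-10*x*exp(-4*x**2)) dx + ∫(-x**2*cos(4*x)/2) dx + ∫((-11*x**4 + x**3 - 84*x**2 + 54*x + 108)/(x**5 - x**4 + 3*x**3 - 9*x**2 - 54*x)) dx.
Step 2. Decompose ∫((-11*x**4 + x**3 - 84*x**2 + 54*x + 108)/(x**5 - x**4 + 3*x**3 - 9*x**2 - 54*x)) dx by partial fractions, (-11*x**4 + x**3 - 84*x**2 + 54*x + 108)/(x**5 - x**4 + 3*x**3 - 9*x**2 - 54*x) = -3/(x**2 + 9) - 4/(x + 2) - 5/(x - 3) - 2/x: now ∫(-2/x) dx + ∫(-10*x*exp(-4*x**2)) dx + ∫(-x**2*cos(4*x)/2) dx + ∫(-5/(x - 3)) dx + ∫(-4/(x + 2)) dx + ∫(-3/(x**2 + 9)) dx.
Step 3. Evaluate the standard form [assuming x > 0]: now -2*log(x) + ∫(-10*x*exp(-4*x**2)) dx + ∫(-x**2*cos(4*x)/2) dx + ∫(-5/(x - 3)) dx + ∫(-4/(x + 2)) dx + ∫(-3/(x**2 + 9)) dx.
Step 4. Evaluate the standard form [assuming x > 3]: now -2*log(x) - 5*log(x - 3) + ∫(-10*x*exp(-4*x**2)) dx + ∫(-x**2*cos(4*x)/2) dx + ∫(-4/(x + 2)) dx + ∫(-3/(x**2 + 9)) dx.
Step 5. Evaluate the standard form [assuming x > -2]: now -2*log(x) - 5*log(x - 3) - 4*log(x + 2) + ∫(-10*x*exp(-4*x**2)) dx + ∫(-x**2*cos(4*x)/2) dx + ∫(-3/(x**2 + 9)) dx.
Step 6. Evaluate the standard form: now -2*log(x) - 5*log(x - 3) - 4*log(x + 2) - atan(x/3) + ∫(-10*x*exp(-4*x**2)) dx + ∫(-x**2*cos(4*x)/2) dx.
Step 7. Substitute u = x**2, turning ∫(-10*x*exp(-4*x**2)) dx into ∫(-5*exp(-4*u)) du: now -2*log(x) - 5*log(x - 3) - 4*log(x + 2) - atan(x/3) + ∫(-x**2*cos(4*x)/2) dx + ∫(-5*exp(-4*u)) du.
Step 8. Evaluate the standard form: now -2*log(x) - 5*log(x - 3) - 4*log(x + 2) - atan(x/3) + ∫(-x**2*cos(4*x)/2) dx + 5*exp(-4*u)/4.
Step 9. Substitute back u = x**2: now -2*log(x) - 5*log(x - 3) - 4*log(x + 2) - atan(x/3) + ∫(-x**2*cos(4*x)/2) dx + 5*exp(-4*x**2)/4.
Step 10. Integrate ∫(-x**2*cos(4*x)/2) dx by parts with u = x**2, dv = (-cos(4*x)/2) dx, so v = -sin(4*x)/8: now -x**2*sin(4*x)/8 - 2*log(x) - 5*log(x - 3) - 4*log(x + 2) - atan(x/3) + ∫(x*sin(4*x)/4) dx + 5*exp(-4*x**2)/4.
Step 11. Integrate ∫(x*sin(4*x)/4) dx by parts with u = x, dv = (sin(4*x)/4) dx, so v = -cos(4*x)/16: now -x**2*sin(4*x)/8 - x*cos(4*x)/16 - 2*log(x) - 5*log(x - 3) - 4*log(x + 2) - atan(x/3) + ∫(cos(4*x)/16) dx + 5*exp(-4*x**2)/4.
Step 12. Evaluate the standard form: now -x**2*sin(4*x)/8 - x*cos(4*x)/16 - 2*log(x) - 5*log(x - 3) - 4*log(x + 2) + sin(4*x)/64 - atan(x/3) + 5*exp(-4*x**2)/4.
Answer: -x**2*sin(4*x)/8 - x*cos(4*x)/16 - 2*log(x) - 5*log(x - 3) - 4*log(x + 2) + sin(4*x)/64 - atan(x/3) + 5*exp(-4*x**2)/4.


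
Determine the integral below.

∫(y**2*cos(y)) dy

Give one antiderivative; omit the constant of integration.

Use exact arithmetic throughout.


Answer: y**2*sin(y) + 2*y*cos(y) - 2*sin(y).


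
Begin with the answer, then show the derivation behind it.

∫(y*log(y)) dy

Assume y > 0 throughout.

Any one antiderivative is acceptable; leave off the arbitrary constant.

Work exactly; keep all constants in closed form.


The answer is y**2*log(y)/2 - y**2/4.
Step 1. Integrate ∫(y*log(y)) dy by parts with u = log(y), dv = (y) dy, so v = y**2/2 [assuming y > 0]: now y**2*log(y)/2 + ∫(-y/2) dy.
Step 2. Evaluate the standard form: now y**2*log(y)/2 - y**2/4.
Answer: y**2*log(y)/2 - y**2/4.


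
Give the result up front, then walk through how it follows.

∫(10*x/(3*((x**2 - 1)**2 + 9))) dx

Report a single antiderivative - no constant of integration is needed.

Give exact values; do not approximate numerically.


The answer is 5*atan(x**2/3 - 1/3)/9.
Step 1. Substitute u = x**2 - 1, turning ∫(10*x/(3*((x**2 - 1)**2 + 9))) dx into ∫(5/(3*(u**2 + 9))) du: now ∫(5/(3*(u**2 + 9))) du.
Step 2. Evaluate the standard form: now 5*atan(u/3)/9.
Step 3. Substitute back u = x**2 - 1: now 5*atan(x**2/3 - 1/3)/9.
Answer: 5*atan(x**2/3 - 1/3)/9.


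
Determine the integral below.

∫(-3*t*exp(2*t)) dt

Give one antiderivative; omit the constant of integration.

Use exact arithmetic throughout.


Answer: -3*t*exp(2*t)/2 + 3*exp(2*t)/4.


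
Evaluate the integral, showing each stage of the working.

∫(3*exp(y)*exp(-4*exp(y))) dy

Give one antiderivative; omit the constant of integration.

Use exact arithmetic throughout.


Step 1. Substitute u = exp(y), turning ∫(3*exp(y)*exp(-4*exp(y))) dy into ∫(3*exp(-4*u)) du: now ∫(3*exp(-4*u)) du.
Step 2. Evaluate the standard form: now -3*exp(-4*u)/4.
Step 3. Substitute back u = exp(y): now -3*exp(-4*exp(y))/4.
Answer: -3*exp(-4*exp(y))/4.


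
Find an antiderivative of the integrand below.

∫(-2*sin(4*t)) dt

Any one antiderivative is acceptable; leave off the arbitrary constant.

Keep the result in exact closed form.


Answer: cos(4*t)/2.


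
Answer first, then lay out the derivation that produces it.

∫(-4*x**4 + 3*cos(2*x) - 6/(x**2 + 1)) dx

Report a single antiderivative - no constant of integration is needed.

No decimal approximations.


The answer is -4*x**5/5 + 3*sin(2*x)/2 - 6*atan(x).
Step 1. Rewrite: now ∫(-4*x**4) dx + ∫(-6/(x**2 + 1)) dx + ∫(3*cos(2*x)) dx.
Step 2. Evaluate the standard form: now -6*atan(x) + ∫(-4*x**4) dx + ∫(3*cos(2*x)) dx.
Step 3. Evaluate the standard form: now -4*x**5/5 - 6*atan(x) + ∫(3*cos(2*x)) dx.
Step 4. Evaluate the standard form: now -4*x**5/5 + 3*sin(2*x)/2 - 6*atan(x).
Answer: -4*x**5/5 + 3*sin(2*x)/2 - 6*atan(x).


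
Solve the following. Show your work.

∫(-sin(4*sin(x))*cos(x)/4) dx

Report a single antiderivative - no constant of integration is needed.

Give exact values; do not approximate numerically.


Step 1. Substitute u = sin(x), turning ∫(-sin(4*sin(x))*cos(x)/4) dx into ∫(-sin(4*u)/4) du: now ∫(-sin(4*u)/4) du.
Step 2. Evaluate the standard form: now cos(4*u)/16.
Step 3. Substitute back u = sin(x): now cos(4*sin(x))/16.
Answer: cos(4*sin(x))/16.


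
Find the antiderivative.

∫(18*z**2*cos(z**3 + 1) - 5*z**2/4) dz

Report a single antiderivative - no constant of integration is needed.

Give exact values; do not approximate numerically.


Answer: -5*z**3/12 + 6*sin(z**3 + 1).


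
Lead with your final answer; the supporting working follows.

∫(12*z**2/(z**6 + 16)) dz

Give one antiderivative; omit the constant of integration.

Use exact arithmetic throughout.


The answer is atan(z**3/4).
Step 1. Substitute u = z**3, turning ∫(12*z**2/(z**6 + 16)) dz into ∫(4/(u**2 + 16)) du: now ∫(4/(u**2 + 16)) du.
Step 2. Evaluate the standard form: now atan(u/4).
Step 3. Substitute back u = z**3: now atan(z**3/4).
Answer: atan(z**3/4).


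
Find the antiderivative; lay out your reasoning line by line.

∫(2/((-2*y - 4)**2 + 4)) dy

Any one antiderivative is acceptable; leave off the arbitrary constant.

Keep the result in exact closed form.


Step 1. Substitute u = -2*y - 4, turning ∫(2/((-2*y - 4)**2 + 4)) dy into ∫(-1/(u**2 + 4)) du: now ∫(-1/(u**2 + 4)) du.
Step 2. Evaluate the standard form: now -atan(u/2)/2.
Step 3. Substitute back u = -2*y - 4: now atan(y + 2)/2.
Answer: atan(y + 2)/2.


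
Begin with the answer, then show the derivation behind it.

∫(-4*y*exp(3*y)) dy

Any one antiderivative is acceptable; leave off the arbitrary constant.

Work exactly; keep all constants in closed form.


The answer is -4*y*exp(3*y)/3 + 4*exp(3*y)/9.
Step 1. Integrate ∫(-4*y*exp(3*y)) dy by parts with u = y, dv = (-4*exp(3*y)) dy, so v = -4*exp(3*y)/3: now -4*y*exp(3*y)/3 + ∫(4*exp(3*y)/3) dy.
Step 2. Evaluate the standard form: now -4*y*exp(3*y)/3 + 4*exp(3*y)/9.
Answer: -4*y*exp(3*y)/3 + 4*exp(3*y)/9.


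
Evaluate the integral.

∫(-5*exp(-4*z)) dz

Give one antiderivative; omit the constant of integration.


Answer: 5*exp(-4*z)/4.


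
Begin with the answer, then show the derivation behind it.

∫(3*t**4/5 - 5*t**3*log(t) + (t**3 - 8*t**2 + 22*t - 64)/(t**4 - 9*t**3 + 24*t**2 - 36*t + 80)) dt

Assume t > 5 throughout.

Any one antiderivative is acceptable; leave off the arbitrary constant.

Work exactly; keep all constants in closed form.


The answer is 3*t**5/25 - 5*t**4*log(t)/4 + 5*t**4/16 - log(t - 5) + 2*log(t - 4) - atan(t/2).
Step 1. Rewrite: now ∫(3*t**4/5) dt + ∫(-5*t**3*log(t)) dt + ∫((t**3 - 8*t**2 + 22*t - 64)/(t**4 - 9*t**3 + 24*t**2 - 36*t + 80)) dt.
Step 2. Decompose ∫((t**3 - 8*t**2 + 22*t - 64)/(t**4 - 9*t**3 + 24*t**2 - 36*t + 80)) dt by partial fractions, (t**3 - 8*t**2 + 22*t - 64)/(t**4 - 9*t**3 + 24*t**2 - 36*t + 80) = -2/(t**2 + 4) + 2/(t - 4) - 1/(t - 5): now ∫(3*t**4/5) dt + ∫(-5*t**3*log(t)) dt + ∫(-1/(t - 5)) dt + ∫(2/(t - 4)) dt + ∫(-2/(t**2 + 4)) dt.
Step 3. Evaluate the standard form [assuming t > 4]: now 2*log(t - 4) + ∫(3*t**4/5) dt + ∫(-5*t**3*log(t)) dt + ∫(-1/(t - 5)) dt + ∫(-2/(t**2 + 4)) dt.
Step 4. Evaluate the standard form [assuming t > 5]: now -log(t - 5) + 2*log(t - 4) + ∫(3*t**4/5) dt + ∫(-5*t**3*log(t)) dt + ∫(-2/(t**2 + 4)) dt.
Step 5. Evaluate the standard form: now -log(t - 5) + 2*log(t - 4) - atan(t/2) + ∫(3*t**4/5) dt + ∫(-5*t**3*log(t)) dt.
Step 6. Evaluate the standard form: now 3*t**5/25 - log(t - 5) + 2*log(t - 4) - atan(t/2) + ∫(-5*t**3*log(t)) dt.
Step 7. Integrate ∫(-5*t**3*log(t)) dt by parts with u = log(t), dv = (-5*t**3) dt, so v = -5*t**4/4 [assuming t > 0]: now 3*t**5/25 - 5*t**4*log(t)/4 - log(t - 5) + 2*log(t - 4) - atan(t/2) + ∫(5*t**3/4) dt.
Step 8. Evaluate the standard form: now 3*t**5/25 - 5*t**4*log(t)/4 + 5*t**4/16 - log(t - 5) + 2*log(t - 4) - atan(t/2).
Answer: 3*t**5/25 - 5*t**4*log(t)/4 + 5*t**4/16 - log(t - 5) + 2*log(t - 4) - atan(t/2).
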